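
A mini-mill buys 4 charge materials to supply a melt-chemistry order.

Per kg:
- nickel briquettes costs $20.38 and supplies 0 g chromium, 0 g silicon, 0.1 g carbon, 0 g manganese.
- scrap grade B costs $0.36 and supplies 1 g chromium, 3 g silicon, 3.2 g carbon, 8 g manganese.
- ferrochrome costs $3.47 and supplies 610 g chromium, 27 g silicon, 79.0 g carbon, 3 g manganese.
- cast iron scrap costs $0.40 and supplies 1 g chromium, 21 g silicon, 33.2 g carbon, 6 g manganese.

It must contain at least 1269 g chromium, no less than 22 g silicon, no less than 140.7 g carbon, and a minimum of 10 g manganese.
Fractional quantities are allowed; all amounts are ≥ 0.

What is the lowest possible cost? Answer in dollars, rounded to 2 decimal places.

$7.39

Let x1 = kg of nickel briquettes, x2 = kg of scrap grade B, x3 = kg of ferrochrome, x4 = kg of cast iron scrap.
Minimise 20.38x1 + 0.36x2 + 3.47x3 + 0.4x4 with:
  1x2 + 610x3 + 1x4 ≥ 1269   (chromium)
  3x2 + 27x3 + 21x4 ≥ 22   (silicon)
  0.1x1 + 3.2x2 + 79x3 + 33.2x4 ≥ 140.7   (carbon)
  8x2 + 3x3 + 6x4 ≥ 10   (manganese)
  x1, x2, x3, x4 ≥ 0.
The cheapest feasible vertex uses only scrap grade B, ferrochrome; nickel briquettes, cast iron scrap are not used. Binding constraints: chromium and manganese.
Solving gives x2 = 0.4702, x3 = 2.08.
Hence cost = 0.36·0.4702 + 3.47·2.08 = $7.3869.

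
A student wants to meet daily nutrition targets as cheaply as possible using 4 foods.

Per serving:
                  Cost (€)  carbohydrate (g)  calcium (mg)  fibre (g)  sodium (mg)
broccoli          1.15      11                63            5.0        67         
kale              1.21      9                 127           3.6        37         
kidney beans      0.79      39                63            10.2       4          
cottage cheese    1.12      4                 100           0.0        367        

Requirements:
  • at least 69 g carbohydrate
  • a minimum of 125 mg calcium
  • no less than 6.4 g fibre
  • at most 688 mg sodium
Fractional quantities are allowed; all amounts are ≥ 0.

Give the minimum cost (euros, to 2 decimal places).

Let x1 = servings of broccoli, x2 = servings of kale, x3 = servings of kidney beans, x4 = servings of cottage cheese.
Minimise 1.15x1 + 1.21x2 + 0.79x3 + 1.12x4 with:
  11x1 + 9x2 + 39x3 + 4x4 ≥ 69   (carbohydrate)
  63x1 + 127x2 + 63x3 + 100x4 ≥ 125   (calcium)
  5x1 + 3.6x2 + 10.2x3 ≥ 6.4   (fibre)
  67x1 + 37x2 + 4x3 + 367x4 ≤ 688   (sodium)
  x1, x2, x3, x4 ≥ 0.
The minimum-cost mix takes nothing from broccoli, cottage cheese — only kale, kidney beans. Binding constraints: carbohydrate and calcium.
So kale = 0.1204 servings, kidney beans = 1.741 servings.
Cost = 1.21·0.1204 + 0.79·1.741 = 1.5211.

€1.52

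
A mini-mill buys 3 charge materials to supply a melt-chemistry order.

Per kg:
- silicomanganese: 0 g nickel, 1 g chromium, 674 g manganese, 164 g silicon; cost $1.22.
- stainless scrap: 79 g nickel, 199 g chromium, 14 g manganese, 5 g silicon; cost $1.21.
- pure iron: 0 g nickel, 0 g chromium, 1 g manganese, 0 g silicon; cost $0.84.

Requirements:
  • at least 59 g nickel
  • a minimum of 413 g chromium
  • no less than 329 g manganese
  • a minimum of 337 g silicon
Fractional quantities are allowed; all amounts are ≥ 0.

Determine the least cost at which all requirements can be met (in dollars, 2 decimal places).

Set it up as a linear program. Let x1 = kg of silicomanganese, x2 = kg of stainless scrap, x3 = kg of pure iron.
min 1.22x1 + 1.21x2 + 0.84x3 with:
  79x2 ≥ 59   (nickel)
  1x1 + 199x2 ≥ 413   (chromium)
  674x1 + 14x2 + 1x3 ≥ 329   (manganese)
  164x1 + 5x2 ≥ 337   (silicon)
  x1, x2, x3 ≥ 0.
The cheapest feasible vertex uses only silicomanganese, stainless scrap; pure iron is not used. Binding constraints: chromium and silicon.
Solving gives x1 = 1.992, x2 = 2.065.
Objective = 1.22·1.992 + 1.21·2.065 = 4.9289.

$4.93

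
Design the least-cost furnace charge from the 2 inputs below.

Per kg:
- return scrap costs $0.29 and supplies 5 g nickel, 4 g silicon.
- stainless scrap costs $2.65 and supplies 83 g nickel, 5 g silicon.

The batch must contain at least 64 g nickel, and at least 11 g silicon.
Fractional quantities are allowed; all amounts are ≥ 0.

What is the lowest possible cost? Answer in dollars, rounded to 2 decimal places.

Set it up as a linear program. Let x1 = kg of return scrap, x2 = kg of stainless scrap.
Minimize 0.29x1 + 2.65x2 subject to:
  5x1 + 83x2 ≥ 64   (nickel)
  4x1 + 5x2 ≥ 11   (silicon)
  x1, x2 ≥ 0.
Both inputs are positive at the optimum. The nickel and silicon requirements are met with equality.
Optimal quantities: return scrap = 1.932 kg, stainless scrap = 0.6547 kg.
Total cost: 0.29·1.932 + 2.65·0.6547 = 2.2952.

$2.30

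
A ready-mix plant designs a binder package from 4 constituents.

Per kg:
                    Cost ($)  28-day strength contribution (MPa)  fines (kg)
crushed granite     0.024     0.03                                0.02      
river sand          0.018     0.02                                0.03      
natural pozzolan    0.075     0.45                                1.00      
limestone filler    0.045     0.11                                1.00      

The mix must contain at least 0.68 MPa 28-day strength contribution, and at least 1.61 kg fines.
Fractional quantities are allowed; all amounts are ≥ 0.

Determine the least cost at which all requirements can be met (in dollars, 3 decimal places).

$0.117

Set it up as a linear program. Let x1 = kg of crushed granite, x2 = kg of river sand, x3 = kg of natural pozzolan, x4 = kg of limestone filler.
min 0.024x1 + 0.018x2 + 0.075x3 + 0.045x4 subject to:
  0.03x1 + 0.02x2 + 0.45x3 + 0.11x4 ≥ 0.68   (28-day strength contribution)
  0.02x1 + 0.03x2 + 1x3 + 1x4 ≥ 1.61   (fines)
  x1, x2, x3, x4 ≥ 0.
The optimal basis is {natural pozzolan, limestone filler}; crushed granite, river sand drop out. Binding constraints: 28-day strength contribution and fines.
So natural pozzolan = 1.479 kg, limestone filler = 0.1309 kg.
Cost = 0.075·1.479 + 0.045·0.1309 = 0.11682.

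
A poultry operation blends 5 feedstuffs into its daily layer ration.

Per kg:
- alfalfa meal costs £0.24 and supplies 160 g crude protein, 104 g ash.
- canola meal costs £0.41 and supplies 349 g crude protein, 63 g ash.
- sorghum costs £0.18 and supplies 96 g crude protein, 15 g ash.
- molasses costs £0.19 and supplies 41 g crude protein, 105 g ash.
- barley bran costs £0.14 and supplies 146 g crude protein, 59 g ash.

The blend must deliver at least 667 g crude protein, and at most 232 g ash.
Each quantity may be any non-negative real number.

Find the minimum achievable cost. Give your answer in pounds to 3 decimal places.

£0.676

Let x1 = kg of alfalfa meal, x2 = kg of canola meal, x3 = kg of sorghum, x4 = kg of molasses, x5 = kg of barley bran.
min 0.24x1 + 0.41x2 + 0.18x3 + 0.19x4 + 0.14x5 subject to:
  160x1 + 349x2 + 96x3 + 41x4 + 146x5 ≥ 667   (crude protein)
  104x1 + 63x2 + 15x3 + 105x4 + 59x5 ≤ 232   (ash)
  x1, x2, x3, x4, x5 ≥ 0.
The cheapest feasible vertex uses only canola meal, barley bran; alfalfa meal, sorghum, molasses are not used. There the crude protein and ash constraints are tight.
That vertex is x2 = 0.4811, x5 = 3.419.
Hence cost = 0.41·0.4811 + 0.14·3.419 = £0.67591.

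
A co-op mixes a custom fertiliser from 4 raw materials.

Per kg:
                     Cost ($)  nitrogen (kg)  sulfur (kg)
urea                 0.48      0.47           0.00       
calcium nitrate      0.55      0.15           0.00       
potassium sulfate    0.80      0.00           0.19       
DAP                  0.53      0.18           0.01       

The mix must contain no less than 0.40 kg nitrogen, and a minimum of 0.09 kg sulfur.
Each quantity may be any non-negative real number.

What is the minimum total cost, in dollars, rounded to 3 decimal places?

$0.787

Let x1 = kg of urea, x2 = kg of calcium nitrate, x3 = kg of potassium sulfate, x4 = kg of DAP.
min 0.48x1 + 0.55x2 + 0.8x3 + 0.53x4 subject to:
  0.47x1 + 0.15x2 + 0.18x4 ≥ 0.4   (nitrogen)
  0.19x3 + 0.01x4 ≥ 0.09   (sulfur)
  x1, x2, x3, x4 ≥ 0.
At the optimum only urea, potassium sulfate are positive (calcium nitrate, DAP = 0). There the nitrogen and sulfur constraints are tight.
Solving gives x1 = 0.8511, x3 = 0.4737.
Total cost: 0.48·0.8511 + 0.8·0.4737 = 0.78749.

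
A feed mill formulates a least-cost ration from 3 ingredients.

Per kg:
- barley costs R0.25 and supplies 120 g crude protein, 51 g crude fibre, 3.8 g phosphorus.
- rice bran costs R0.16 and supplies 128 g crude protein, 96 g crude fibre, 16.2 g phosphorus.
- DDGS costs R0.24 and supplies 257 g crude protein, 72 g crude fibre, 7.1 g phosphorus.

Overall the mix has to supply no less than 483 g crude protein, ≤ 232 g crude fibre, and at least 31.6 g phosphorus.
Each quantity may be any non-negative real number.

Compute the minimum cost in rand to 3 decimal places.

R0.509

Set it up as a linear program. Let x1 = kg of barley, x2 = kg of rice bran, x3 = kg of DDGS.
min 0.25x1 + 0.16x2 + 0.24x3 s.t.:
  120x1 + 128x2 + 257x3 ≥ 483   (crude protein)
  51x1 + 96x2 + 72x3 ≤ 232   (crude fibre)
  3.8x1 + 16.2x2 + 7.1x3 ≥ 31.6   (phosphorus)
  x1, x2, x3 ≥ 0.
At the optimum only rice bran, DDGS are positive (barley = 0). There the crude protein and phosphorus constraints are tight.
So rice bran = 1.442 kg, DDGS = 1.161 kg.
Objective = 0.16·1.442 + 0.24·1.161 = 0.50936.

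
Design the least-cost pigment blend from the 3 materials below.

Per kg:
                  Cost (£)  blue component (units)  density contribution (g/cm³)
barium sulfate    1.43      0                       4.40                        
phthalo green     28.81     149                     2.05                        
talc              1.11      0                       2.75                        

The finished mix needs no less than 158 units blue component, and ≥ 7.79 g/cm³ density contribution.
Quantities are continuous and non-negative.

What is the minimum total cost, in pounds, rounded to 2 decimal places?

£32.38

This is a linear program. Let x1 = kg of barium sulfate, x2 = kg of phthalo green, x3 = kg of talc.
Minimize 1.43x1 + 28.81x2 + 1.11x3 s.t.:
  149x2 ≥ 158   (blue component)
  4.4x1 + 2.05x2 + 2.75x3 ≥ 7.79   (density contribution)
  x1, x2, x3 ≥ 0.
At the optimum only barium sulfate, phthalo green are positive (talc = 0). Binding constraints: blue component and density contribution.
Solving gives x1 = 1.2764, x2 = 1.0604.
Objective = 1.43·1.2764 + 28.81·1.0604 = 32.3754.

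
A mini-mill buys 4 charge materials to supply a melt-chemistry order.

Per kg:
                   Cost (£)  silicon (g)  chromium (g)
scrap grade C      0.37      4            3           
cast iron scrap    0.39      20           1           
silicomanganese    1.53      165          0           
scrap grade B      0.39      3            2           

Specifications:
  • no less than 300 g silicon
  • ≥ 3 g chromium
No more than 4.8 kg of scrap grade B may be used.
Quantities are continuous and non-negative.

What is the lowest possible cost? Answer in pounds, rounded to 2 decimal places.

Let x1 = kg of scrap grade C, x2 = kg of cast iron scrap, x3 = kg of silicomanganese, x4 = kg of scrap grade B.
min 0.37x1 + 0.39x2 + 1.53x3 + 0.39x4 with:
  4x1 + 20x2 + 165x3 + 3x4 ≥ 300   (silicon)
  3x1 + 1x2 + 2x4 ≥ 3   (chromium)
  x4 ≤ 4.8
  x1, x2, x3, x4 ≥ 0.
At the optimum only scrap grade C, silicomanganese are positive (cast iron scrap, scrap grade B = 0). Binding constraints: silicon and chromium.
Optimal quantities: scrap grade C = 1 kg, silicomanganese = 1.794 kg.
Cost = 0.37·1 + 1.53·1.794 = 3.1148.

£3.11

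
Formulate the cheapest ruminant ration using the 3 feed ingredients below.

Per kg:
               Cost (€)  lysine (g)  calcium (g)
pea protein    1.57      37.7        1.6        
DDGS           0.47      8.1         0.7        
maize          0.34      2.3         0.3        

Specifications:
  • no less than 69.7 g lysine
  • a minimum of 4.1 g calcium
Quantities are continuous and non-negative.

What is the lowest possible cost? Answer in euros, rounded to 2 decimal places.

Let x1 = kg of pea protein, x2 = kg of DDGS, x3 = kg of maize.
Minimise 1.57x1 + 0.47x2 + 0.34x3 with:
  37.7x1 + 8.1x2 + 2.3x3 ≥ 69.7   (lysine)
  1.6x1 + 0.7x2 + 0.3x3 ≥ 4.1   (calcium)
  x1, x2, x3 ≥ 0.
The optimal basis is {pea protein, DDGS}; maize drops out. There the lysine and calcium constraints are tight.
Solving gives x1 = 1.16, x2 = 3.206.
Hence cost = 1.57·1.16 + 0.47·3.206 = €3.3280.

€3.33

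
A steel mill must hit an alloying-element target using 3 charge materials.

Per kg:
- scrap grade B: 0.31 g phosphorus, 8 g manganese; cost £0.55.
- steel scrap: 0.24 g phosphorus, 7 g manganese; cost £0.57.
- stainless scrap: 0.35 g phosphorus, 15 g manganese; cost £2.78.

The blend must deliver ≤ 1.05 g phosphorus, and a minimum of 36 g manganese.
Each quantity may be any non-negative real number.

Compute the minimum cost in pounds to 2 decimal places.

Set it up as a linear program. Let x1 = kg of scrap grade B, x2 = kg of steel scrap, x3 = kg of stainless scrap.
min 0.55x1 + 0.57x2 + 2.78x3 subject to:
  0.31x1 + 0.24x2 + 0.35x3 ≤ 1.05   (phosphorus)
  8x1 + 7x2 + 15x3 ≥ 36   (manganese)
  x1, x2, x3 ≥ 0.
The optimal basis is {steel scrap, stainless scrap}; scrap grade B drops out. There the phosphorus and manganese constraints are tight.
Solving gives x2 = 2.739, x3 = 1.122.
Cost = 0.57·2.739 + 2.78·1.122 = 4.6804.

£4.68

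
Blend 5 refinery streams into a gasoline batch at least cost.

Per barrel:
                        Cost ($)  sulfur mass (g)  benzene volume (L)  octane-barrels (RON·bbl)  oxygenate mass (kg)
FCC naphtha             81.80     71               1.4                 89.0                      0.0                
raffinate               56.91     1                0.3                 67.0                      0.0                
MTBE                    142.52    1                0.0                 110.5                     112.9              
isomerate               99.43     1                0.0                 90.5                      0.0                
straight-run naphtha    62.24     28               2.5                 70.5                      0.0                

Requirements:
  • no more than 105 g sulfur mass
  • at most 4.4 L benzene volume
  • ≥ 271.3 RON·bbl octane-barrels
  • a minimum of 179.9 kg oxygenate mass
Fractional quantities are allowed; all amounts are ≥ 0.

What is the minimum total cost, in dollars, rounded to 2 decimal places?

$307.98

This is a linear program. Let x1 = barrels of FCC naphtha, x2 = barrels of raffinate, x3 = barrels of MTBE, x4 = barrels of isomerate, x5 = barrels of straight-run naphtha.
min 81.8x1 + 56.91x2 + 142.52x3 + 99.43x4 + 62.24x5 s.t.:
  71x1 + 1x2 + 1x3 + 1x4 + 28x5 ≤ 105   (sulfur mass)
  1.4x1 + 0.3x2 + 2.5x5 ≤ 4.4   (benzene volume)
  89x1 + 67x2 + 110.5x3 + 90.5x4 + 70.5x5 ≥ 271.3   (octane-barrels)
  112.9x3 ≥ 179.9   (oxygenate mass)
  x1, x2, x3, x4, x5 ≥ 0.
The optimal basis is {raffinate, MTBE}; FCC naphtha, isomerate, straight-run naphtha drop out. Binding constraints: octane-barrels and oxygenate mass.
That vertex is x2 = 1.4213, x3 = 1.5934.
Cost = 56.91·1.4213 + 142.52·1.5934 = 307.9776.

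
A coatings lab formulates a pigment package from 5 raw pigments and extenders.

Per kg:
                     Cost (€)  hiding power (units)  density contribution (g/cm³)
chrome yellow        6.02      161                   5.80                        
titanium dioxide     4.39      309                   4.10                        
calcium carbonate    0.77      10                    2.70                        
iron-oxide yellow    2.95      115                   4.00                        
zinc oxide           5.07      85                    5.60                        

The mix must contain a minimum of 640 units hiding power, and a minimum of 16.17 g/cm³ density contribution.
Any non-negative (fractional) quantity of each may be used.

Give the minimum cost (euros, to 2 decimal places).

This is a linear program. Let x1 = kg of chrome yellow, x2 = kg of titanium dioxide, x3 = kg of calcium carbonate, x4 = kg of iron-oxide yellow, x5 = kg of zinc oxide.
min 6.02x1 + 4.39x2 + 0.77x3 + 2.95x4 + 5.07x5 s.t.:
  161x1 + 309x2 + 10x3 + 115x4 + 85x5 ≥ 640   (hiding power)
  5.8x1 + 4.1x2 + 2.7x3 + 4x4 + 5.6x5 ≥ 16.17   (density contribution)
  x1, x2, x3, x4, x5 ≥ 0.
The cheapest feasible vertex uses only titanium dioxide, calcium carbonate; chrome yellow, iron-oxide yellow, zinc oxide are not used. Binding constraints: hiding power and density contribution.
That vertex is x2 = 1.974, x3 = 2.991.
Hence cost = 4.39·1.974 + 0.77·2.991 = €10.9689.

€10.97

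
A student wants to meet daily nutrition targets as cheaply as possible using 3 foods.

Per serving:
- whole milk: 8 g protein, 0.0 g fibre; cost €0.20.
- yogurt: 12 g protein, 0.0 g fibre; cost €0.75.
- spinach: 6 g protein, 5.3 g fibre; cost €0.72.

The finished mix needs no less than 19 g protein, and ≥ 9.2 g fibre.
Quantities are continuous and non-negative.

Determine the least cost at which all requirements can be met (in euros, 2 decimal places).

€1.46

Let x1 = servings of whole milk, x2 = servings of yogurt, x3 = servings of spinach.
min 0.2x1 + 0.75x2 + 0.72x3 s.t.:
  8x1 + 12x2 + 6x3 ≥ 19   (protein)
  5.3x3 ≥ 9.2   (fibre)
  x1, x2, x3 ≥ 0.
At the optimum only whole milk, spinach are positive (yogurt = 0). The protein and fibre requirements are met with equality.
So whole milk = 1.073 servings, spinach = 1.736 servings.
Total cost: 0.2·1.073 + 0.72·1.736 = 1.4645.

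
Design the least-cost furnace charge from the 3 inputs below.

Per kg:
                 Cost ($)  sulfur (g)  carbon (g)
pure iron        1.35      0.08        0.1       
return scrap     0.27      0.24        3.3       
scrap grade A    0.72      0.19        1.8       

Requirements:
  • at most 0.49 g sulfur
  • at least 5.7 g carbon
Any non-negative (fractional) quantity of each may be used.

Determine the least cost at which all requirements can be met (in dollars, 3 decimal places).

Set it up as a linear program. Let x1 = kg of pure iron, x2 = kg of return scrap, x3 = kg of scrap grade A.
Minimize 1.35x1 + 0.27x2 + 0.72x3 subject to:
  0.08x1 + 0.24x2 + 0.19x3 ≤ 0.49   (sulfur)
  0.1x1 + 3.3x2 + 1.8x3 ≥ 5.7   (carbon)
  x1, x2, x3 ≥ 0.
At the optimum only return scrap is positive (pure iron, scrap grade A = 0). There the carbon constraint is tight.
So return scrap = 1.727 kg.
Objective = 0.27·1.727 = 0.46629.

$0.466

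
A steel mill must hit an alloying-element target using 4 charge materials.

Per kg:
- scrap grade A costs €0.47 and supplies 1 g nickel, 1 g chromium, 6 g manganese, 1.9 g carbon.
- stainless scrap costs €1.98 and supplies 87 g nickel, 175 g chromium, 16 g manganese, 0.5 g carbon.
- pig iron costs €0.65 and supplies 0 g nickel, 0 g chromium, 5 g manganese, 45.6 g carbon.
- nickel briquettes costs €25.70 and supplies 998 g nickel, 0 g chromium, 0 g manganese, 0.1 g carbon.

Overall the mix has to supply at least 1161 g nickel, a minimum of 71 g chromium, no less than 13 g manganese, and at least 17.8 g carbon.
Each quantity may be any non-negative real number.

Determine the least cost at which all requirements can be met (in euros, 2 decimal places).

€26.58

Treat it as an LP. Let x1 = kg of scrap grade A, x2 = kg of stainless scrap, x3 = kg of pig iron, x4 = kg of nickel briquettes.
Minimise 0.47x1 + 1.98x2 + 0.65x3 + 25.7x4 with:
  1x1 + 87x2 + 998x4 ≥ 1161   (nickel)
  1x1 + 175x2 ≥ 71   (chromium)
  6x1 + 16x2 + 5x3 ≥ 13   (manganese)
  1.9x1 + 0.5x2 + 45.6x3 + 0.1x4 ≥ 17.8   (carbon)
  x1, x2, x3, x4 ≥ 0.
The optimal basis is {stainless scrap, pig iron}; scrap grade A, nickel briquettes drop out. There the nickel and carbon constraints are tight.
That vertex is x2 = 13.345, x3 = 0.24403.
Objective = 1.98·13.345 + 0.65·0.24403 = 26.5817.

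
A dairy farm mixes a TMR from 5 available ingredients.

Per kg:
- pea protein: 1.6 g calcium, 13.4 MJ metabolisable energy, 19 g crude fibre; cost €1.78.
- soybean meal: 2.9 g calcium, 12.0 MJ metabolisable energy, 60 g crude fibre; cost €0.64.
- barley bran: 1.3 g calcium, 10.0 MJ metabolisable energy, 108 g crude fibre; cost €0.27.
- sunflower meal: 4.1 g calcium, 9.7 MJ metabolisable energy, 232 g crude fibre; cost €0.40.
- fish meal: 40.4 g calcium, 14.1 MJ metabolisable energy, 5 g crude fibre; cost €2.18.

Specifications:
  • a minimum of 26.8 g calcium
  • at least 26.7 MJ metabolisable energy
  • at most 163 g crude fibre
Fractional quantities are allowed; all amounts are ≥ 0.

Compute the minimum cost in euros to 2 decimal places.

€1.95

This is a linear program. Let x1 = kg of pea protein, x2 = kg of soybean meal, x3 = kg of barley bran, x4 = kg of sunflower meal, x5 = kg of fish meal.
min 1.78x1 + 0.64x2 + 0.27x3 + 0.4x4 + 2.18x5 subject to:
  1.6x1 + 2.9x2 + 1.3x3 + 4.1x4 + 40.4x5 ≥ 26.8   (calcium)
  13.4x1 + 12x2 + 10x3 + 9.7x4 + 14.1x5 ≥ 26.7   (metabolisable energy)
  19x1 + 60x2 + 108x3 + 232x4 + 5x5 ≤ 163   (crude fibre)
  x1, x2, x3, x4, x5 ≥ 0.
The optimal basis is {soybean meal, barley bran, fish meal}; pea protein, sunflower meal drop out. Binding constraints: calcium, metabolisable energy, crude fibre.
Solving gives x2 = 0.5625, x3 = 1.17, x5 = 0.5854.
Hence cost = 0.64·0.5625 + 0.27·1.17 + 2.18·0.5854 = €1.9521.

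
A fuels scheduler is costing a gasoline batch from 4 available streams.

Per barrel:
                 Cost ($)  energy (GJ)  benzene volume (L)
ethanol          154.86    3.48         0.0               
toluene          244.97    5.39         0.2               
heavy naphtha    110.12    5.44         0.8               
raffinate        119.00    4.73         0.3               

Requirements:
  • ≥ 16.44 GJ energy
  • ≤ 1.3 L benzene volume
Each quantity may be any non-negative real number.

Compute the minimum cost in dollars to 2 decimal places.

$398.48

Set it up as a linear program. Let x1 = barrels of ethanol, x2 = barrels of toluene, x3 = barrels of heavy naphtha, x4 = barrels of raffinate.
min 154.86x1 + 244.97x2 + 110.12x3 + 119x4 s.t.:
  3.48x1 + 5.39x2 + 5.44x3 + 4.73x4 ≥ 16.44   (energy)
  0.2x2 + 0.8x3 + 0.3x4 ≤ 1.3   (benzene volume)
  x1, x2, x3, x4 ≥ 0.
At the optimum only heavy naphtha, raffinate are positive (ethanol, toluene = 0). The energy and benzene volume requirements are met with equality.
So heavy naphtha = 0.56552 barrels, raffinate = 2.82528 barrels.
Objective = 110.12·0.56552 + 119·2.82528 = 398.4834.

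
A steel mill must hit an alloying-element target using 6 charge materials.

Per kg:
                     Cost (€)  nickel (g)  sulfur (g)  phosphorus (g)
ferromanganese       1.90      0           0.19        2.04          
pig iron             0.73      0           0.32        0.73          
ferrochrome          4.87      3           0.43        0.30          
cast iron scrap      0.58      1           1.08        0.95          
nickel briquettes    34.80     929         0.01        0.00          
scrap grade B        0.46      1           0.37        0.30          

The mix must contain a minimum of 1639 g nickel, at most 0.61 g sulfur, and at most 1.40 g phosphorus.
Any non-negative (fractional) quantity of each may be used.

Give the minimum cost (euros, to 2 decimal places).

€61.40

Set it up as a linear program. Let x1 = kg of ferromanganese, x2 = kg of pig iron, x3 = kg of ferrochrome, x4 = kg of cast iron scrap, x5 = kg of nickel briquettes, x6 = kg of scrap grade B.
Minimize 1.9x1 + 0.73x2 + 4.87x3 + 0.58x4 + 34.8x5 + 0.46x6 with:
  3x3 + 1x4 + 929x5 + 1x6 ≥ 1639   (nickel)
  0.19x1 + 0.32x2 + 0.43x3 + 1.08x4 + 0.01x5 + 0.37x6 ≤ 0.61   (sulfur)
  2.04x1 + 0.73x2 + 0.3x3 + 0.95x4 + 0.3x6 ≤ 1.4   (phosphorus)
  x1, x2, x3, x4, x5, x6 ≥ 0.
The minimum-cost mix takes nothing from ferromanganese, pig iron, ferrochrome, cast iron scrap, scrap grade B — only nickel briquettes. Binding constraint: nickel.
That vertex is x5 = 1.7643.
Objective = 34.8·1.7643 = 61.3976.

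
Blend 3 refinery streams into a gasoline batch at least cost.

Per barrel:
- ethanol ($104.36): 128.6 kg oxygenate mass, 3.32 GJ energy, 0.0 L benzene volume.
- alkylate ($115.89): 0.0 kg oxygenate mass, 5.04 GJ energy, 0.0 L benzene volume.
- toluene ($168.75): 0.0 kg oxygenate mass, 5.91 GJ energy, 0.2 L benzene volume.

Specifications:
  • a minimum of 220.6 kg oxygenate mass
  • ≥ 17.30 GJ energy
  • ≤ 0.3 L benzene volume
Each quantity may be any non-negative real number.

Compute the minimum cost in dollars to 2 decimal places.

Let x1 = barrels of ethanol, x2 = barrels of alkylate, x3 = barrels of toluene.
Minimize 104.36x1 + 115.89x2 + 168.75x3 with:
  128.6x1 ≥ 220.6   (oxygenate mass)
  3.32x1 + 5.04x2 + 5.91x3 ≥ 17.3   (energy)
  0.2x3 ≤ 0.3   (benzene volume)
  x1, x2, x3 ≥ 0.
The optimal basis is {ethanol, alkylate}; toluene drops out. The oxygenate mass and energy requirements are met with equality.
That vertex is x1 = 1.7154, x2 = 2.30256.
Objective = 104.36·1.7154 + 115.89·2.30256 = 445.8628.

$445.86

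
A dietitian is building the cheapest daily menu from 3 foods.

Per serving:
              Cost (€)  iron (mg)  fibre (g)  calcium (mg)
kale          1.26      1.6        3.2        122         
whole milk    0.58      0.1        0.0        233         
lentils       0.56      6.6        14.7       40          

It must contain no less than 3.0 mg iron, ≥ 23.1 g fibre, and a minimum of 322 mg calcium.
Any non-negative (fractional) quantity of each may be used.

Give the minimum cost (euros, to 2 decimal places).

€1.53

Let x1 = servings of kale, x2 = servings of whole milk, x3 = servings of lentils.
min 1.26x1 + 0.58x2 + 0.56x3 subject to:
  1.6x1 + 0.1x2 + 6.6x3 ≥ 3   (iron)
  3.2x1 + 14.7x3 ≥ 23.1   (fibre)
  122x1 + 233x2 + 40x3 ≥ 322   (calcium)
  x1, x2, x3 ≥ 0.
At the optimum only whole milk, lentils are positive (kale = 0). Binding constraints: fibre and calcium.
Solving gives x2 = 1.1122, x3 = 1.5714.
Cost = 0.58·1.1122 + 0.56·1.5714 = 1.5251.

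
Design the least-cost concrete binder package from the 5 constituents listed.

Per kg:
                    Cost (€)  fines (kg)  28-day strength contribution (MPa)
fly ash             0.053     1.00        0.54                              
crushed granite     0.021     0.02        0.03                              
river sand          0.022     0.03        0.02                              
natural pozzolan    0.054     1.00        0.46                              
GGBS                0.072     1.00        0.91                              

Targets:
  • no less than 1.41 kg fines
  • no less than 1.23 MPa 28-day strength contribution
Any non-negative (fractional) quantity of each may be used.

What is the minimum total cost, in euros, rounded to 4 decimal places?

Let x1 = kg of fly ash, x2 = kg of crushed granite, x3 = kg of river sand, x4 = kg of natural pozzolan, x5 = kg of GGBS.
min 0.053x1 + 0.021x2 + 0.022x3 + 0.054x4 + 0.072x5 with:
  1x1 + 0.02x2 + 0.03x3 + 1x4 + 1x5 ≥ 1.41   (fines)
  0.54x1 + 0.03x2 + 0.02x3 + 0.46x4 + 0.91x5 ≥ 1.23   (28-day strength contribution)
  x1, x2, x3, x4, x5 ≥ 0.
The optimal basis is {fly ash, GGBS}; crushed granite, river sand, natural pozzolan drop out. Binding constraints: fines and 28-day strength contribution.
So fly ash = 0.1435 kg, GGBS = 1.266 kg.
Cost = 0.053·0.1435 + 0.072·1.266 = 0.098758.

€0.0988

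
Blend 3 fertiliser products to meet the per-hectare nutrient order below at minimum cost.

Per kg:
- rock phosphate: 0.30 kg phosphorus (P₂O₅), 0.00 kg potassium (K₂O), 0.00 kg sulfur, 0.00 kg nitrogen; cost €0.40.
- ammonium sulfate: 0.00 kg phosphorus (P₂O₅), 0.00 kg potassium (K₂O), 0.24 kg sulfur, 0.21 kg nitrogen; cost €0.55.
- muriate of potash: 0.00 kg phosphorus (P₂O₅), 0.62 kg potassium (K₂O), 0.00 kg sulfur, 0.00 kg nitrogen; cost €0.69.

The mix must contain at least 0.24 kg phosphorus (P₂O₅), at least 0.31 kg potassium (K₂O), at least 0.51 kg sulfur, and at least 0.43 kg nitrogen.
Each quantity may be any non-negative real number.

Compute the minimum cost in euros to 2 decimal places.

Set it up as a linear program. Let x1 = kg of rock phosphate, x2 = kg of ammonium sulfate, x3 = kg of muriate of potash.
Minimise 0.4x1 + 0.55x2 + 0.69x3 subject to:
  0.3x1 ≥ 0.24   (phosphorus (P₂O₅))
  0.62x3 ≥ 0.31   (potassium (K₂O))
  0.24x2 ≥ 0.51   (sulfur)
  0.21x2 ≥ 0.43   (nitrogen)
  x1, x2, x3 ≥ 0.
All 3 inputs are positive at the optimum. The phosphorus (P₂O₅), potassium (K₂O), sulfur requirements are met with equality.
That vertex is x1 = 0.8, x2 = 2.125, x3 = 0.5.
Cost = 0.4·0.8 + 0.55·2.125 + 0.69·0.5 = 1.8338.

€1.83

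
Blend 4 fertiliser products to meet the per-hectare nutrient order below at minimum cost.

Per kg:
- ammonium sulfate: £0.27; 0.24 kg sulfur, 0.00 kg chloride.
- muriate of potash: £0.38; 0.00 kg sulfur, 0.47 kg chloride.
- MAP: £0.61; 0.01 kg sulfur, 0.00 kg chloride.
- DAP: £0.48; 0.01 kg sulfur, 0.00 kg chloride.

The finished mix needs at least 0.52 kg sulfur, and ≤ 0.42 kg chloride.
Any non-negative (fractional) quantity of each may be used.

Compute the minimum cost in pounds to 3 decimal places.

£0.585

Let x1 = kg of ammonium sulfate, x2 = kg of muriate of potash, x3 = kg of MAP, x4 = kg of DAP.
Minimise 0.27x1 + 0.38x2 + 0.61x3 + 0.48x4 subject to:
  0.24x1 + 0.01x3 + 0.01x4 ≥ 0.52   (sulfur)
  0.47x2 ≤ 0.42   (chloride)
  x1, x2, x3, x4 ≥ 0.
The minimum-cost mix takes nothing from muriate of potash, MAP, DAP — only ammonium sulfate. Binding constraint: sulfur.
Solving gives x1 = 2.167.
Total cost: 0.27·2.167 = 0.58509.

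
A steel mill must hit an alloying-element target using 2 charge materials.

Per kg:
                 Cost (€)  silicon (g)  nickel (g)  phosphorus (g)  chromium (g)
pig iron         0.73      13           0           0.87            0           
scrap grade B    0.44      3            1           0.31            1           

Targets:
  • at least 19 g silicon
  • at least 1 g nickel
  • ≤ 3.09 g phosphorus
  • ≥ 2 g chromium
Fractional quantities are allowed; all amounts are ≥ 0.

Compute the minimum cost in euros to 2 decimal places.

€1.61

Set it up as a linear program. Let x1 = kg of pig iron, x2 = kg of scrap grade B.
Minimise 0.73x1 + 0.44x2 subject to:
  13x1 + 3x2 ≥ 19   (silicon)
  1x2 ≥ 1   (nickel)
  0.87x1 + 0.31x2 ≤ 3.09   (phosphorus)
  1x2 ≥ 2   (chromium)
  x1, x2 ≥ 0.
Both inputs are positive at the optimum. There the silicon and chromium constraints are tight.
That vertex is x1 = 1, x2 = 2.
Objective = 0.73·1 + 0.44·2 = 1.6100.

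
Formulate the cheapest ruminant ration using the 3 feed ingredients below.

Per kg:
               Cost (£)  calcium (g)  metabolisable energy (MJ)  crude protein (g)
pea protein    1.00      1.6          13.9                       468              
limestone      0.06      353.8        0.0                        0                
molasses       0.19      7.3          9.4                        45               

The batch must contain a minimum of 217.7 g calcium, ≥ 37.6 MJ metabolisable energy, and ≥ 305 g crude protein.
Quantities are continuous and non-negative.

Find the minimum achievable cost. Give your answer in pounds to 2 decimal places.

£1.02

Let x1 = kg of pea protein, x2 = kg of limestone, x3 = kg of molasses.
Minimise 1x1 + 0.06x2 + 0.19x3 subject to:
  1.6x1 + 353.8x2 + 7.3x3 ≥ 217.7   (calcium)
  13.9x1 + 9.4x3 ≥ 37.6   (metabolisable energy)
  468x1 + 45x3 ≥ 305   (crude protein)
  x1, x2, x3 ≥ 0.
All 3 inputs are positive at the optimum. The calcium, metabolisable energy, crude protein requirements are met with equality.
That vertex is x1 = 0.3114, x2 = 0.5409, x3 = 3.54.
Total cost: 1·0.3114 + 0.06·0.5409 + 0.19·3.54 = 1.0165.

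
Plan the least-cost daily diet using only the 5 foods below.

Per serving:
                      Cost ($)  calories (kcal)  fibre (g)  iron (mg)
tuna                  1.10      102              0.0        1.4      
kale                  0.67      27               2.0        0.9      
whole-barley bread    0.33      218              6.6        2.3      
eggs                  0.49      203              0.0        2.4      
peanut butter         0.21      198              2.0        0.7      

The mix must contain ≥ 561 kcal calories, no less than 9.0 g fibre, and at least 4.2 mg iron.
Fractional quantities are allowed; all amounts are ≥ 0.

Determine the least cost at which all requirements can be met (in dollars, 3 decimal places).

$0.738

Let x1 = servings of tuna, x2 = servings of kale, x3 = servings of whole-barley bread, x4 = servings of eggs, x5 = servings of peanut butter.
Minimize 1.1x1 + 0.67x2 + 0.33x3 + 0.49x4 + 0.21x5 s.t.:
  102x1 + 27x2 + 218x3 + 203x4 + 198x5 ≥ 561   (calories)
  2x2 + 6.6x3 + 2x5 ≥ 9   (fibre)
  1.4x1 + 0.9x2 + 2.3x3 + 2.4x4 + 0.7x5 ≥ 4.2   (iron)
  x1, x2, x3, x4, x5 ≥ 0.
The optimal basis is {whole-barley bread, peanut butter}; tuna, kale, eggs drop out. Binding constraints: calories and iron.
That vertex is x3 = 1.449, x5 = 1.237.
Objective = 0.33·1.449 + 0.21·1.237 = 0.73794.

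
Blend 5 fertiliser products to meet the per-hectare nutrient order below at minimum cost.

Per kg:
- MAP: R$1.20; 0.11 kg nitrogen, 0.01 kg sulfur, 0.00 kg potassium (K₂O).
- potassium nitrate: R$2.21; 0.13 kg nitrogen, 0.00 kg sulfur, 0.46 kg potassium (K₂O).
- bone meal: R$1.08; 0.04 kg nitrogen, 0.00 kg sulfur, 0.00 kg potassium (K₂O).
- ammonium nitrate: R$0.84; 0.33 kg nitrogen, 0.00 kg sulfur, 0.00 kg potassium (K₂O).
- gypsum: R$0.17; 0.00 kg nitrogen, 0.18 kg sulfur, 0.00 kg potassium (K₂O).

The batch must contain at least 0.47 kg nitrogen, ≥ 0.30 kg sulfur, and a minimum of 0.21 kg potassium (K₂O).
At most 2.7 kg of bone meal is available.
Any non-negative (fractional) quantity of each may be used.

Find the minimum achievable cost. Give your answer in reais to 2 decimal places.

Set it up as a linear program. Let x1 = kg of MAP, x2 = kg of potassium nitrate, x3 = kg of bone meal, x4 = kg of ammonium nitrate, x5 = kg of gypsum.
Minimise 1.2x1 + 2.21x2 + 1.08x3 + 0.84x4 + 0.17x5 with:
  0.11x1 + 0.13x2 + 0.04x3 + 0.33x4 ≥ 0.47   (nitrogen)
  0.01x1 + 0.18x5 ≥ 0.3   (sulfur)
  0.46x2 ≥ 0.21   (potassium (K₂O))
  x3 ≤ 2.7
  x1, x2, x3, x4, x5 ≥ 0.
The minimum-cost mix takes nothing from MAP, bone meal — only potassium nitrate, ammonium nitrate, gypsum. The nitrogen, sulfur, potassium (K₂O) requirements are met with equality.
So potassium nitrate = 0.4565 kg, ammonium nitrate = 1.244 kg, gypsum = 1.667 kg.
Total cost: 2.21·0.4565 + 0.84·1.244 + 0.17·1.667 = 2.3372.

R$2.34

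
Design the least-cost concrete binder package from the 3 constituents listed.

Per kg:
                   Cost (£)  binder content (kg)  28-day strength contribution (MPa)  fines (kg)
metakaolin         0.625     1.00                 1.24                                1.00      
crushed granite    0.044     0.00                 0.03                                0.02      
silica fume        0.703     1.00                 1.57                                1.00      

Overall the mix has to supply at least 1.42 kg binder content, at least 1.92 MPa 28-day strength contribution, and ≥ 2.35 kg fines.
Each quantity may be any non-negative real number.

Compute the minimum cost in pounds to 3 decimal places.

£1.469

Treat it as an LP. Let x1 = kg of metakaolin, x2 = kg of crushed granite, x3 = kg of silica fume.
Minimize 0.625x1 + 0.044x2 + 0.703x3 subject to:
  1x1 + 1x3 ≥ 1.42   (binder content)
  1.24x1 + 0.03x2 + 1.57x3 ≥ 1.92   (28-day strength contribution)
  1x1 + 0.02x2 + 1x3 ≥ 2.35   (fines)
  x1, x2, x3 ≥ 0.
The minimum-cost mix takes nothing from crushed granite, silica fume — only metakaolin. Binding constraint: fines.
Optimal quantities: metakaolin = 2.35 kg.
Total cost: 0.625·2.35 = 1.46875.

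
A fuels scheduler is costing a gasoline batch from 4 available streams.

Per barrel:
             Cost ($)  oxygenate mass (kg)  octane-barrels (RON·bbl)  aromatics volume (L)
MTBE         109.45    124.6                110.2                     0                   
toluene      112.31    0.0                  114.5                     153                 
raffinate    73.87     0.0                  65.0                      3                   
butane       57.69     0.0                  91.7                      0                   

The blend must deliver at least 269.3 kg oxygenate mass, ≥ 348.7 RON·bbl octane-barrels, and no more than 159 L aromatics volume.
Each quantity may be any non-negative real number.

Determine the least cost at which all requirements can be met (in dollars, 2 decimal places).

Let x1 = barrels of MTBE, x2 = barrels of toluene, x3 = barrels of raffinate, x4 = barrels of butane.
Minimize 109.45x1 + 112.31x2 + 73.87x3 + 57.69x4 subject to:
  124.6x1 ≥ 269.3   (oxygenate mass)
  110.2x1 + 114.5x2 + 65x3 + 91.7x4 ≥ 348.7   (octane-barrels)
  153x2 + 3x3 ≤ 159   (aromatics volume)
  x1, x2, x3, x4 ≥ 0.
The minimum-cost mix takes nothing from toluene, raffinate — only MTBE, butane. There the oxygenate mass and octane-barrels constraints are tight.
Solving gives x1 = 2.1613, x4 = 1.2053.
Objective = 109.45·2.1613 + 57.69·1.2053 = 306.0880.

$306.09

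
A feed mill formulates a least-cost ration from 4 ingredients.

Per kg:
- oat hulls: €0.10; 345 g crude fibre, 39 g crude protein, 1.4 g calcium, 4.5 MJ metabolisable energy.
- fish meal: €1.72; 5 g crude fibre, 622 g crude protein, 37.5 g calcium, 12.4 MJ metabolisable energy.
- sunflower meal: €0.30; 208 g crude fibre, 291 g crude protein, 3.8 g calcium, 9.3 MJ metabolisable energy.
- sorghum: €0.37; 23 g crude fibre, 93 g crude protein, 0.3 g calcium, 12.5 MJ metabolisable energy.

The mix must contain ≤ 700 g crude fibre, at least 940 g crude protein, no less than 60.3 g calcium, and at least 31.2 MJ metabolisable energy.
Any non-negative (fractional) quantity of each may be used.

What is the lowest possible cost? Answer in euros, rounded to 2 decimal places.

Let x1 = kg of oat hulls, x2 = kg of fish meal, x3 = kg of sunflower meal, x4 = kg of sorghum.
Minimise 0.1x1 + 1.72x2 + 0.3x3 + 0.37x4 subject to:
  345x1 + 5x2 + 208x3 + 23x4 ≤ 700   (crude fibre)
  39x1 + 622x2 + 291x3 + 93x4 ≥ 940   (crude protein)
  1.4x1 + 37.5x2 + 3.8x3 + 0.3x4 ≥ 60.3   (calcium)
  4.5x1 + 12.4x2 + 9.3x3 + 12.5x4 ≥ 31.2   (metabolisable energy)
  x1, x2, x3, x4 ≥ 0.
The cheapest feasible vertex uses only oat hulls, fish meal, sunflower meal; sorghum is not used. The crude fibre, calcium, metabolisable energy requirements are met with equality.
Optimal quantities: oat hulls = 1.668 kg, fish meal = 1.489 kg, sunflower meal = 0.5627 kg.
Total cost: 0.1·1.668 + 1.72·1.489 + 0.3·0.5627 = 2.8967.

€2.90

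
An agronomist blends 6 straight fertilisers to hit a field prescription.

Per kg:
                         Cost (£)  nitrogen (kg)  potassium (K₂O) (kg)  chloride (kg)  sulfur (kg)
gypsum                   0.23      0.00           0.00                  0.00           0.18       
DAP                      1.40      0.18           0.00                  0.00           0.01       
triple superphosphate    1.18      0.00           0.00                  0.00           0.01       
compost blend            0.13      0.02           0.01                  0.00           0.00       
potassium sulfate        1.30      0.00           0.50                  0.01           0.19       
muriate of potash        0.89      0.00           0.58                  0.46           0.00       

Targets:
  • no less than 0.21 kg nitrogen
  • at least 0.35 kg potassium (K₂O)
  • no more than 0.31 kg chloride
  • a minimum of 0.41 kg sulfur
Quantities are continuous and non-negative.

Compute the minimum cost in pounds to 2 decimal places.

£2.26

Set it up as a linear program. Let x1 = kg of gypsum, x2 = kg of DAP, x3 = kg of triple superphosphate, x4 = kg of compost blend, x5 = kg of potassium sulfate, x6 = kg of muriate of potash.
min 0.23x1 + 1.4x2 + 1.18x3 + 0.13x4 + 1.3x5 + 0.89x6 subject to:
  0.18x2 + 0.02x4 ≥ 0.21   (nitrogen)
  0.01x4 + 0.5x5 + 0.58x6 ≥ 0.35   (potassium (K₂O))
  0.01x5 + 0.46x6 ≤ 0.31   (chloride)
  0.18x1 + 0.01x2 + 0.01x3 + 0.19x5 ≥ 0.41   (sulfur)
  x1, x2, x3, x4, x5, x6 ≥ 0.
At the optimum only gypsum, compost blend, muriate of potash are positive (DAP, triple superphosphate, potassium sulfate = 0). The nitrogen, potassium (K₂O), sulfur requirements are met with equality.
That vertex is x1 = 2.278, x4 = 10.5, x6 = 0.4224.
Total cost: 0.23·2.278 + 0.13·10.5 + 0.89·0.4224 = 2.2649.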